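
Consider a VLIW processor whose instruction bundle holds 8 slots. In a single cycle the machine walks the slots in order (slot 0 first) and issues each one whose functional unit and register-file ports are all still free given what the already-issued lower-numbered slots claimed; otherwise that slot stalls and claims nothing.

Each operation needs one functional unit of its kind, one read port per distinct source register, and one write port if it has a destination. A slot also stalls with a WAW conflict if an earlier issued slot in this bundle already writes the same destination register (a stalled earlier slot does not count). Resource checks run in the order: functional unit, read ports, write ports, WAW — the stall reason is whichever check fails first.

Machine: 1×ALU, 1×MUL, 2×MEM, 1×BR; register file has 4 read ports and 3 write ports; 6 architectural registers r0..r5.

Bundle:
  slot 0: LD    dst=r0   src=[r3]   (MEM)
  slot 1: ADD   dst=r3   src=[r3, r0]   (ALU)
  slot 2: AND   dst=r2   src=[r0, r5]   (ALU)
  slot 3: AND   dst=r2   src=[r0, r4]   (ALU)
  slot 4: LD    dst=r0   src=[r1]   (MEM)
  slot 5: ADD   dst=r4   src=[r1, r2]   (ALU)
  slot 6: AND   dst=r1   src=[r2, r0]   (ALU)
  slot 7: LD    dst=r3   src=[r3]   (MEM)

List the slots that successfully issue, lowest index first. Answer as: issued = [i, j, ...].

issued = [0, 1]

(0) want 1×MEM +1rd +1wr — yes → AL1|MU1|ME1|BR1|rd3|wr2
(1) want 1×ALU +2rd +1wr — yes → AL0|MU1|ME1|BR1|rd1|wr1
(2) want 1×ALU +2rd +1wr — FU → AL0|MU1|ME1|BR1|rd1|wr1
(3) want 1×ALU +2rd +1wr — FU → AL0|MU1|ME1|BR1|rd1|wr1
(4) want 1×MEM +1rd +1wr — WAW → AL0|MU1|ME1|BR1|rd1|wr1
(5) want 1×ALU +2rd +1wr — FU → AL0|MU1|ME1|BR1|rd1|wr1
(6) want 1×ALU +2rd +1wr — FU → AL0|MU1|ME1|BR1|rd1|wr1
(7) want 1×MEM +1rd +1wr — WAW → AL0|MU1|ME1|BR1|rd1|wr1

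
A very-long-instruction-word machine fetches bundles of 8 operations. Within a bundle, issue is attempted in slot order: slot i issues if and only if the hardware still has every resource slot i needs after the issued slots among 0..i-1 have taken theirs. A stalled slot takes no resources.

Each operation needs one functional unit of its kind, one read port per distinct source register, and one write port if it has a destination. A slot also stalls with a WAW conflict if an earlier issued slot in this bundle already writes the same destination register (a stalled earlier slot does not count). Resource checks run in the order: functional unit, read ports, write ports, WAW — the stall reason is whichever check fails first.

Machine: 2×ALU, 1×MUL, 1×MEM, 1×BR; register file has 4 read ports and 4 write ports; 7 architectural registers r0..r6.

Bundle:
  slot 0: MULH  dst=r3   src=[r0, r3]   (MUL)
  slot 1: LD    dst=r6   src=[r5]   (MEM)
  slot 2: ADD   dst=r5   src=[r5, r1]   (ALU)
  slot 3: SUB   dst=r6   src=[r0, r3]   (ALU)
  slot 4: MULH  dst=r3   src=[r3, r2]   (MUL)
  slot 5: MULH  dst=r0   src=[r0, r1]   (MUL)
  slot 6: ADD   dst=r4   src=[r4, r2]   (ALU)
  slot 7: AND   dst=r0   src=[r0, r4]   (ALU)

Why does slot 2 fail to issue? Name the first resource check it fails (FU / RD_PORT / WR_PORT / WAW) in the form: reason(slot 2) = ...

(0) want 1×MUL +2rd +1wr — yes → AL2|MU0|ME1|BR1|rd2|wr3
(1) want 1×MEM +1rd +1wr — yes → AL2|MU0|ME0|BR1|rd1|wr2
(2) want 1×ALU +2rd +1wr — RD_PORT → AL2|MU0|ME0|BR1|rd1|wr2
(3) want 1×ALU +2rd +1wr — RD_PORT → AL2|MU0|ME0|BR1|rd1|wr2
(4) want 1×MUL +2rd +1wr — FU → AL2|MU0|ME0|BR1|rd1|wr2
(5) want 1×MUL +2rd +1wr — FU → AL2|MU0|ME0|BR1|rd1|wr2
(6) want 1×ALU +2rd +1wr — RD_PORT → AL2|MU0|ME0|BR1|rd1|wr2
(7) want 1×ALU +2rd +1wr — RD_PORT → AL2|MU0|ME0|BR1|rd1|wr2

reason(slot 2) = RD_PORT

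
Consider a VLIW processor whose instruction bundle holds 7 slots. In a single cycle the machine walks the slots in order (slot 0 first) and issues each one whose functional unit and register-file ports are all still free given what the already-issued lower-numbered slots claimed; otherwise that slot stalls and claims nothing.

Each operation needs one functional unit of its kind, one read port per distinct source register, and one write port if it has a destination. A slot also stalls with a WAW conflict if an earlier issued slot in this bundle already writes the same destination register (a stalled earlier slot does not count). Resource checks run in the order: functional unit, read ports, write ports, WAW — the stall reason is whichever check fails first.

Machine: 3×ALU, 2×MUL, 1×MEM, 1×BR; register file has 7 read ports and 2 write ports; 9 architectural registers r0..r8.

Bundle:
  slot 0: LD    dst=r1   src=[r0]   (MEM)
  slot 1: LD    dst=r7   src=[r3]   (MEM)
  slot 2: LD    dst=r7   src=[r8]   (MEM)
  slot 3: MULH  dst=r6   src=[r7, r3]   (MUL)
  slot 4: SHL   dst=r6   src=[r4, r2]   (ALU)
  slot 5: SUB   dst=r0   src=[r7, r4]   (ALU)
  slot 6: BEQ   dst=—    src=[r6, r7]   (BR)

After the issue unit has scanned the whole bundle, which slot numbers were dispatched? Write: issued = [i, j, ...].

  0. MEM→r1 ⇒ go  {3A/2Mu/0Ld/1B | 6r 1w}
  1. MEM→r7 ⇒ no(FU)  {3A/2Mu/0Ld/1B | 6r 1w}
  2. MEM→r7 ⇒ no(FU)  {3A/2Mu/0Ld/1B | 6r 1w}
  3. MUL→r6 ⇒ go  {3A/1Mu/0Ld/1B | 4r 0w}
  4. ALU→r6 ⇒ no(WR_PORT)  {3A/1Mu/0Ld/1B | 4r 0w}
  5. ALU→r0 ⇒ no(WR_PORT)  {3A/1Mu/0Ld/1B | 4r 0w}
  6. BR ⇒ go  {3A/1Mu/0Ld/0B | 2r 0w}

issued = [0, 3, 6]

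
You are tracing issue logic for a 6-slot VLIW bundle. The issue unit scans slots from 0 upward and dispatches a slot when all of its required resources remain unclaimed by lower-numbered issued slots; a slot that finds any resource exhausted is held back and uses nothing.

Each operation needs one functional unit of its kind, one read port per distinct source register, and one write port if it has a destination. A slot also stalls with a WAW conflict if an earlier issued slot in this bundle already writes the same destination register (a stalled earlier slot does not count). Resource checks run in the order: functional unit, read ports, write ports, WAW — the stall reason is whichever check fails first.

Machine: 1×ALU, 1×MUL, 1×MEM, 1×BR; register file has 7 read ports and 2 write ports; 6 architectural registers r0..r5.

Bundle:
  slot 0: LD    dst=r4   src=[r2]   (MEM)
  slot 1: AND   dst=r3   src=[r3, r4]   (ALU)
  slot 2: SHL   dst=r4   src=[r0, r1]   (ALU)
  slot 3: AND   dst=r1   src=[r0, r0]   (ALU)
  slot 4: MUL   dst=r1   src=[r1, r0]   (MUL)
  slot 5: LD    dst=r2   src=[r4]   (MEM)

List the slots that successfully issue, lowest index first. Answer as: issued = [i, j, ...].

[0] MEM needs rd=1 wr=1: ok; after: ALU=1 MUL=1 MEM=0 BR=1, R=6, W=1
[1] ALU needs rd=2 wr=1: ok; after: ALU=0 MUL=1 MEM=0 BR=1, R=4, W=0
[2] ALU needs rd=2 wr=1: FU; after: ALU=0 MUL=1 MEM=0 BR=1, R=4, W=0
[3] ALU needs rd=1 wr=1: FU; after: ALU=0 MUL=1 MEM=0 BR=1, R=4, W=0
[4] MUL needs rd=2 wr=1: WR_PORT; after: ALU=0 MUL=1 MEM=0 BR=1, R=4, W=0
[5] MEM needs rd=1 wr=1: FU; after: ALU=0 MUL=1 MEM=0 BR=1, R=4, W=0

issued = [0, 1]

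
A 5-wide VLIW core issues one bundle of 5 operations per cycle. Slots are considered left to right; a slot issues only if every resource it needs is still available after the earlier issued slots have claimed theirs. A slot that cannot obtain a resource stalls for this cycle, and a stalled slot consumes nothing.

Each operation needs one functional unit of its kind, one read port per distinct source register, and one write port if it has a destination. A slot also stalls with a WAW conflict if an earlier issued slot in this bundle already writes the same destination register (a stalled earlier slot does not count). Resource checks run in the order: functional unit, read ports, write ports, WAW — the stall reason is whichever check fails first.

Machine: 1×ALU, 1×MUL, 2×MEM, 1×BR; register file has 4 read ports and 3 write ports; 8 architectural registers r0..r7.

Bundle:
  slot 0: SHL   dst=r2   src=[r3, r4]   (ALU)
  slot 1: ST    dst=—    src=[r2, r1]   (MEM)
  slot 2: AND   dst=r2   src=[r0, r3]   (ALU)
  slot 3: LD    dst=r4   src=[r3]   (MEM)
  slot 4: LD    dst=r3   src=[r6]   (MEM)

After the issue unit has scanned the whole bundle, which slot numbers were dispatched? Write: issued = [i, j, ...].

(0) want 1×ALU +2rd +1wr — yes → AL0|MU1|ME2|BR1|rd2|wr2
(1) want 1×MEM +2rd +0wr — yes → AL0|MU1|ME1|BR1|rd0|wr2
(2) want 1×ALU +2rd +1wr — FU → AL0|MU1|ME1|BR1|rd0|wr2
(3) want 1×MEM +1rd +1wr — RD_PORT → AL0|MU1|ME1|BR1|rd0|wr2
(4) want 1×MEM +1rd +1wr — RD_PORT → AL0|MU1|ME1|BR1|rd0|wr2

issued = [0, 1]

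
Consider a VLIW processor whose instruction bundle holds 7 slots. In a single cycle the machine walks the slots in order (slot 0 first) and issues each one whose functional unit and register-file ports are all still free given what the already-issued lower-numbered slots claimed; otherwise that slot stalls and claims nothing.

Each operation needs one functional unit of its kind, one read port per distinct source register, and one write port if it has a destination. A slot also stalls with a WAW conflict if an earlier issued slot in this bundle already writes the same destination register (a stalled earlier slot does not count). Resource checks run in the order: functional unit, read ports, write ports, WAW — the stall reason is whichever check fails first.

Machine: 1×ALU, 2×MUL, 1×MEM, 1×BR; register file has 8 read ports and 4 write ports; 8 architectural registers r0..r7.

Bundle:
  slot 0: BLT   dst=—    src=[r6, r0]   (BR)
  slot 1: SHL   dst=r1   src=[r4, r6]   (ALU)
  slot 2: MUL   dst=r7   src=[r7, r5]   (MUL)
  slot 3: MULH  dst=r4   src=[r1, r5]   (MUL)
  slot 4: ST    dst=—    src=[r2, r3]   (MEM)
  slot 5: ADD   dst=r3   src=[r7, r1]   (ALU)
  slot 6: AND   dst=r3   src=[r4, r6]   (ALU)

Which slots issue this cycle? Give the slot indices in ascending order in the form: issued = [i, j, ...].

(0) want 1×BR +2rd +0wr — yes → AL1|MU2|ME1|BR0|rd6|wr4
(1) want 1×ALU +2rd +1wr — yes → AL0|MU2|ME1|BR0|rd4|wr3
(2) want 1×MUL +2rd +1wr — yes → AL0|MU1|ME1|BR0|rd2|wr2
(3) want 1×MUL +2rd +1wr — yes → AL0|MU0|ME1|BR0|rd0|wr1
(4) want 1×MEM +2rd +0wr — RD_PORT → AL0|MU0|ME1|BR0|rd0|wr1
(5) want 1×ALU +2rd +1wr — FU → AL0|MU0|ME1|BR0|rd0|wr1
(6) want 1×ALU +2rd +1wr — FU → AL0|MU0|ME1|BR0|rd0|wr1

issued = [0, 1, 2, 3]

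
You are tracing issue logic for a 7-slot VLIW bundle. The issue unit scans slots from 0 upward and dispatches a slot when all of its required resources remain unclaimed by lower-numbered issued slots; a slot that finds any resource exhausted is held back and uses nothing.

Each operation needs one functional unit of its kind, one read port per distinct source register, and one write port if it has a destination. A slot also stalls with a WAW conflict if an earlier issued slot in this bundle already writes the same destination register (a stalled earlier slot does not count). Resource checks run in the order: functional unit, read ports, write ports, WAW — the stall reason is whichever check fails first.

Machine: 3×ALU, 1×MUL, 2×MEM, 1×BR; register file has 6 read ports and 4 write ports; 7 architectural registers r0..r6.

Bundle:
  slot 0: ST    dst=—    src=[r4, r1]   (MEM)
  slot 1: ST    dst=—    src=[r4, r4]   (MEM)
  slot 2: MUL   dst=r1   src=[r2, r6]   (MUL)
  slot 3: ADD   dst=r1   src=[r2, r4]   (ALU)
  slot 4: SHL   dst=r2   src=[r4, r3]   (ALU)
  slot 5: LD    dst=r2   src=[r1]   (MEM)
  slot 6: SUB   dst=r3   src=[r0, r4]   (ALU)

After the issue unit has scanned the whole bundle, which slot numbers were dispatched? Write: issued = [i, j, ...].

slot 0 (MEM): ISSUE — free A3,Mu1,Ld1,B1 rp4 wp4
slot 1 (MEM): ISSUE — free A3,Mu1,Ld0,B1 rp3 wp4
slot 2 (MUL): ISSUE — free A3,Mu0,Ld0,B1 rp1 wp3
slot 3 (ALU): stall RD_PORT — free A3,Mu0,Ld0,B1 rp1 wp3
slot 4 (ALU): stall RD_PORT — free A3,Mu0,Ld0,B1 rp1 wp3
slot 5 (MEM): stall FU — free A3,Mu0,Ld0,B1 rp1 wp3
slot 6 (ALU): stall RD_PORT — free A3,Mu0,Ld0,B1 rp1 wp3

issued = [0, 1, 2]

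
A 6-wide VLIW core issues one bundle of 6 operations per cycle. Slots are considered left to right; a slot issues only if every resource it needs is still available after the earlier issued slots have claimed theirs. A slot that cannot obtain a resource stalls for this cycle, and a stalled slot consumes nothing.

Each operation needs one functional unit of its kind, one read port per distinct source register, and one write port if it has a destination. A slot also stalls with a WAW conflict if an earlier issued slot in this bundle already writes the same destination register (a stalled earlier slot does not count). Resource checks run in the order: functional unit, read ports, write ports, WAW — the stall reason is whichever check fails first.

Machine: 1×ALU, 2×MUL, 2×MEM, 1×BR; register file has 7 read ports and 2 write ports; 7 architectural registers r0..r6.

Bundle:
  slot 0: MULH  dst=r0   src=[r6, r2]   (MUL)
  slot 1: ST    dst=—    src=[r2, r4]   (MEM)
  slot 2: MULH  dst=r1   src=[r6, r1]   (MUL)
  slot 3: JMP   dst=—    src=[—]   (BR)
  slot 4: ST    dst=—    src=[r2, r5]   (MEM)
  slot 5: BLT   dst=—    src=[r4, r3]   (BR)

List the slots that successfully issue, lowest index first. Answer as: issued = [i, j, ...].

(0) want 1×MUL +2rd +1wr — yes → AL1|MU1|ME2|BR1|rd5|wr1
(1) want 1×MEM +2rd +0wr — yes → AL1|MU1|ME1|BR1|rd3|wr1
(2) want 1×MUL +2rd +1wr — yes → AL1|MU0|ME1|BR1|rd1|wr0
(3) want 1×BR +0rd +0wr — yes → AL1|MU0|ME1|BR0|rd1|wr0
(4) want 1×MEM +2rd +0wr — RD_PORT → AL1|MU0|ME1|BR0|rd1|wr0
(5) want 1×BR +2rd +0wr — FU → AL1|MU0|ME1|BR0|rd1|wr0

issued = [0, 1, 2, 3]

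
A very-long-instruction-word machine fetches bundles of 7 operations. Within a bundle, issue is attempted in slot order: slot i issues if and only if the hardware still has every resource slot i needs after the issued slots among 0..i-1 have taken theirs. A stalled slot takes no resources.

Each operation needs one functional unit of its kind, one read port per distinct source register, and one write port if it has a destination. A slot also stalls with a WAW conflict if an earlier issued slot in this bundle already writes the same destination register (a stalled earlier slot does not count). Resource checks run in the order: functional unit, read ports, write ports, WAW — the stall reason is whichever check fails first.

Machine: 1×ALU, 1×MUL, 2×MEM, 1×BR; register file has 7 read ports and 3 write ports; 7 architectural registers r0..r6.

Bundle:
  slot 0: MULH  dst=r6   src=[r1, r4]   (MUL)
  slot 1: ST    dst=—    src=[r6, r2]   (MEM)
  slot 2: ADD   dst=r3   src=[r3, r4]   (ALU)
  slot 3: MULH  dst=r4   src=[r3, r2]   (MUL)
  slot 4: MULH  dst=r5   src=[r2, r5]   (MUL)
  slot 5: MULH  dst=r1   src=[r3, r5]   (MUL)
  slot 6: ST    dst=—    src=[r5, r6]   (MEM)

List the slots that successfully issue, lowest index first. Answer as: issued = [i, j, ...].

(0) want 1×MUL +2rd +1wr — yes → AL1|MU0|ME2|BR1|rd5|wr2
(1) want 1×MEM +2rd +0wr — yes → AL1|MU0|ME1|BR1|rd3|wr2
(2) want 1×ALU +2rd +1wr — yes → AL0|MU0|ME1|BR1|rd1|wr1
(3) want 1×MUL +2rd +1wr — FU → AL0|MU0|ME1|BR1|rd1|wr1
(4) want 1×MUL +2rd +1wr — FU → AL0|MU0|ME1|BR1|rd1|wr1
(5) want 1×MUL +2rd +1wr — FU → AL0|MU0|ME1|BR1|rd1|wr1
(6) want 1×MEM +2rd +0wr — RD_PORT → AL0|MU0|ME1|BR1|rd1|wr1

issued = [0, 1, 2]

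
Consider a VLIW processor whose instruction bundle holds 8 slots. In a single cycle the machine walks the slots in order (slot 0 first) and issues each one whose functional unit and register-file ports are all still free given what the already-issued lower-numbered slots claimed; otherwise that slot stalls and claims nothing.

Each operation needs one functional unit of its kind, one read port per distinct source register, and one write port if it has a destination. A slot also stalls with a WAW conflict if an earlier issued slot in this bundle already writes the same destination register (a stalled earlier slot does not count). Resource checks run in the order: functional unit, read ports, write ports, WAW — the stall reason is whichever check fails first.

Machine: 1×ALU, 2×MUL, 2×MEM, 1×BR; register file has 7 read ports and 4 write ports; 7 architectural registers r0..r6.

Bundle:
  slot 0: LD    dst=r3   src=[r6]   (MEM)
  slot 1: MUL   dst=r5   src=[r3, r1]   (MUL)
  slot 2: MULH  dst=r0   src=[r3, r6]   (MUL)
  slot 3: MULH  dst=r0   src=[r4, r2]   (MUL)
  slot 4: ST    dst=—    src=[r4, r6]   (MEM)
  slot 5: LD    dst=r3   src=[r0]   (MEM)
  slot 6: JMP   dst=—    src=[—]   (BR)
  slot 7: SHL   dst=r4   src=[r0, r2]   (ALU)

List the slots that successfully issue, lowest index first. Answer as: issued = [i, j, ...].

[0] MEM needs rd=1 wr=1: ok; after: ALU=1 MUL=2 MEM=1 BR=1, R=6, W=3
[1] MUL needs rd=2 wr=1: ok; after: ALU=1 MUL=1 MEM=1 BR=1, R=4, W=2
[2] MUL needs rd=2 wr=1: ok; after: ALU=1 MUL=0 MEM=1 BR=1, R=2, W=1
[3] MUL needs rd=2 wr=1: FU; after: ALU=1 MUL=0 MEM=1 BR=1, R=2, W=1
[4] MEM needs rd=2 wr=0: ok; after: ALU=1 MUL=0 MEM=0 BR=1, R=0, W=1
[5] MEM needs rd=1 wr=1: FU; after: ALU=1 MUL=0 MEM=0 BR=1, R=0, W=1
[6] BR needs rd=0 wr=0: ok; after: ALU=1 MUL=0 MEM=0 BR=0, R=0, W=1
[7] ALU needs rd=2 wr=1: RD_PORT; after: ALU=1 MUL=0 MEM=0 BR=0, R=0, W=1

issued = [0, 1, 2, 4, 6]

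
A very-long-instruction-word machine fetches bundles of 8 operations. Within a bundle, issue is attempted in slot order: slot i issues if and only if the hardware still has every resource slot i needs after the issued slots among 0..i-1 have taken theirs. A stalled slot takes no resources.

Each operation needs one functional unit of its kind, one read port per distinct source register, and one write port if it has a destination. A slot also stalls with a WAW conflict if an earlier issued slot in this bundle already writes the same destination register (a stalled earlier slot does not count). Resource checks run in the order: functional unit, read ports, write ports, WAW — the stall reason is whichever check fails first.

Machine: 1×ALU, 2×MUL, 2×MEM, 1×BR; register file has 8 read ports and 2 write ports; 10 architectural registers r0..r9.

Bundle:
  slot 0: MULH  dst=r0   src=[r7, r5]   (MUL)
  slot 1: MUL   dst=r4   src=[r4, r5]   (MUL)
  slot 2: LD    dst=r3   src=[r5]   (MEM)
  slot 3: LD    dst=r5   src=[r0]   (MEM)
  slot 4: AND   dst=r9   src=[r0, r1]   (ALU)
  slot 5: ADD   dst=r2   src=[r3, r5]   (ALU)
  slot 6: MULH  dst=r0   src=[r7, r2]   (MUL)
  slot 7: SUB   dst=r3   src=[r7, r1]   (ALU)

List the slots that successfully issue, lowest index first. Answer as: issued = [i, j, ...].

issued = [0, 1]

#0 MUL src=r7,r5 dispatched  <A:1 Mu:1 Ld:2 B:1 rd:6 wr:1>
#1 MUL src=r4,r5 dispatched  <A:1 Mu:0 Ld:2 B:1 rd:4 wr:0>
#2 MEM src=r5 held:WR_PORT  <A:1 Mu:0 Ld:2 B:1 rd:4 wr:0>
#3 MEM src=r0 held:WR_PORT  <A:1 Mu:0 Ld:2 B:1 rd:4 wr:0>
#4 ALU src=r0,r1 held:WR_PORT  <A:1 Mu:0 Ld:2 B:1 rd:4 wr:0>
#5 ALU src=r3,r5 held:WR_PORT  <A:1 Mu:0 Ld:2 B:1 rd:4 wr:0>
#6 MUL src=r7,r2 held:FU  <A:1 Mu:0 Ld:2 B:1 rd:4 wr:0>
#7 ALU src=r7,r1 held:WR_PORT  <A:1 Mu:0 Ld:2 B:1 rd:4 wr:0>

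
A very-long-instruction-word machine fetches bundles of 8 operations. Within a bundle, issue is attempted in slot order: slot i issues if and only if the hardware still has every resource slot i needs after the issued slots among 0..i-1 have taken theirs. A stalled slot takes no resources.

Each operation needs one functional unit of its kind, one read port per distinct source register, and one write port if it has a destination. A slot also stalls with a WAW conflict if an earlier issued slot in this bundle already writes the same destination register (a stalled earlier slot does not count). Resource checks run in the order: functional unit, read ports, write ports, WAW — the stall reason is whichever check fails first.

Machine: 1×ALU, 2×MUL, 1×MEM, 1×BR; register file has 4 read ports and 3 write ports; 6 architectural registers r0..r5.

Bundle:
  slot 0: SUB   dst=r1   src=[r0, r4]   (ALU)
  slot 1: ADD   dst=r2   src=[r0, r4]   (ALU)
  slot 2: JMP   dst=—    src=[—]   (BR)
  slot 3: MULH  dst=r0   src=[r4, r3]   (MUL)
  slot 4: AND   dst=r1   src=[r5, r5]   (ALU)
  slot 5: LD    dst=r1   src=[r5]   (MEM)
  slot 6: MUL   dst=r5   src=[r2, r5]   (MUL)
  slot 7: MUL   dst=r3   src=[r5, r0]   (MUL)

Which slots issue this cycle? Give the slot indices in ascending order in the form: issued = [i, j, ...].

(0) want 1×ALU +2rd +1wr — yes → AL0|MU2|ME1|BR1|rd2|wr2
(1) want 1×ALU +2rd +1wr — FU → AL0|MU2|ME1|BR1|rd2|wr2
(2) want 1×BR +0rd +0wr — yes → AL0|MU2|ME1|BR0|rd2|wr2
(3) want 1×MUL +2rd +1wr — yes → AL0|MU1|ME1|BR0|rd0|wr1
(4) want 1×ALU +1rd +1wr — FU → AL0|MU1|ME1|BR0|rd0|wr1
(5) want 1×MEM +1rd +1wr — RD_PORT → AL0|MU1|ME1|BR0|rd0|wr1
(6) want 1×MUL +2rd +1wr — RD_PORT → AL0|MU1|ME1|BR0|rd0|wr1
(7) want 1×MUL +2rd +1wr — RD_PORT → AL0|MU1|ME1|BR0|rd0|wr1

issued = [0, 2, 3]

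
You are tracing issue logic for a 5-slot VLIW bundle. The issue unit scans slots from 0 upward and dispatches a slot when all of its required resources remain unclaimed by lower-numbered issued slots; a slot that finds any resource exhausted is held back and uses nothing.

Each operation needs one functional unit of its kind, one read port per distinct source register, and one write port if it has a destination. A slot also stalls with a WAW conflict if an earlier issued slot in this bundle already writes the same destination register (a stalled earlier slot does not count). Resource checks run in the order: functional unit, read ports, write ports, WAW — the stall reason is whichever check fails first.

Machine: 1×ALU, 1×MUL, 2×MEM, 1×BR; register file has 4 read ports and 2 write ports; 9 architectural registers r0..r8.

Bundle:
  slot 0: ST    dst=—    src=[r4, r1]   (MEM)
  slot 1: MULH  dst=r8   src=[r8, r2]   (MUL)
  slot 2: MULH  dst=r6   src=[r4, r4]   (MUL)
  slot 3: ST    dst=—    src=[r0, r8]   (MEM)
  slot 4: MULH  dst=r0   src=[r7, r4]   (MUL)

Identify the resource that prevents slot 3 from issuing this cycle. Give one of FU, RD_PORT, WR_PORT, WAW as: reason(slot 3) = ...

reason(slot 3) = RD_PORT

#0 MEM src=r4,r1 dispatched  <A:1 Mu:1 Ld:1 B:1 rd:2 wr:2>
#1 MUL src=r8,r2 dispatched  <A:1 Mu:0 Ld:1 B:1 rd:0 wr:1>
#2 MUL src=r4,r4 held:FU  <A:1 Mu:0 Ld:1 B:1 rd:0 wr:1>
#3 MEM src=r0,r8 held:RD_PORT  <A:1 Mu:0 Ld:1 B:1 rd:0 wr:1>
#4 MUL src=r7,r4 held:FU  <A:1 Mu:0 Ld:1 B:1 rd:0 wr:1>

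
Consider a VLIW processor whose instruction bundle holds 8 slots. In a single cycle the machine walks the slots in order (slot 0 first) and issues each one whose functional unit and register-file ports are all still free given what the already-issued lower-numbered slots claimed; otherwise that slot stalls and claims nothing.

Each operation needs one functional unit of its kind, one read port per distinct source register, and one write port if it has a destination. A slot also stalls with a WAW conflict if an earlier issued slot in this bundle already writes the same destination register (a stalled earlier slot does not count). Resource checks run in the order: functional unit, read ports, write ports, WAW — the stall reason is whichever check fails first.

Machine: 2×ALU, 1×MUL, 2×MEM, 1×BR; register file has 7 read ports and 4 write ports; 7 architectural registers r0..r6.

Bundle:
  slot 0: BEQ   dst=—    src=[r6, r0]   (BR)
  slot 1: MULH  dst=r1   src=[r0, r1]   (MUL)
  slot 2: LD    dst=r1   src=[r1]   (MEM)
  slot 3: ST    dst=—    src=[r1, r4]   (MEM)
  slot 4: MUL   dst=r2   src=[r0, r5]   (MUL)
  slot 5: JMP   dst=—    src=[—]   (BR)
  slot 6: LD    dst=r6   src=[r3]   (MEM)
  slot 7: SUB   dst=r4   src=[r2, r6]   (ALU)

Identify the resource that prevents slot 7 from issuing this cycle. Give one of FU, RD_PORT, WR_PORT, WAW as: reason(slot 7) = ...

reason(slot 7) = RD_PORT

(0) want 1×BR +2rd +0wr — yes → AL2|MU1|ME2|BR0|rd5|wr4
(1) want 1×MUL +2rd +1wr — yes → AL2|MU0|ME2|BR0|rd3|wr3
(2) want 1×MEM +1rd +1wr — WAW → AL2|MU0|ME2|BR0|rd3|wr3
(3) want 1×MEM +2rd +0wr — yes → AL2|MU0|ME1|BR0|rd1|wr3
(4) want 1×MUL +2rd +1wr — FU → AL2|MU0|ME1|BR0|rd1|wr3
(5) want 1×BR +0rd +0wr — FU → AL2|MU0|ME1|BR0|rd1|wr3
(6) want 1×MEM +1rd +1wr — yes → AL2|MU0|ME0|BR0|rd0|wr2
(7) want 1×ALU +2rd +1wr — RD_PORT → AL2|MU0|ME0|BR0|rd0|wr2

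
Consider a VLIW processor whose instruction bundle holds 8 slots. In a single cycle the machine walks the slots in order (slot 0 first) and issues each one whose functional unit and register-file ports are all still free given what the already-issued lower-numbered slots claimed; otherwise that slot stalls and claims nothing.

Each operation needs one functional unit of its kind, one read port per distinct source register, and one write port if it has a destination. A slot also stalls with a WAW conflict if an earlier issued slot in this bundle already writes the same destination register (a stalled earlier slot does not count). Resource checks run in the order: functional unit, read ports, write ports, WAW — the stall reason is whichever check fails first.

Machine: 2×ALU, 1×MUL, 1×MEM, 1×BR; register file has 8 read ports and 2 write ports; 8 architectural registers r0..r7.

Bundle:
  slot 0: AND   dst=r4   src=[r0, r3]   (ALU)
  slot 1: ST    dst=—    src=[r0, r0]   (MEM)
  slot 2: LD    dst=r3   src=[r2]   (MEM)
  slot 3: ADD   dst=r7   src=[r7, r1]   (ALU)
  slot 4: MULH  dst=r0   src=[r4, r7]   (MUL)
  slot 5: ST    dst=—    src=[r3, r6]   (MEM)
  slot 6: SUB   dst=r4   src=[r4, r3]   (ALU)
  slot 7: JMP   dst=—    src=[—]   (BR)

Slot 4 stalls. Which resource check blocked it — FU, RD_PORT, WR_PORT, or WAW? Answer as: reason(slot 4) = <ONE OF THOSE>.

reason(slot 4) = WR_PORT

#0 ALU src=r0,r3 dispatched  <A:1 Mu:1 Ld:1 B:1 rd:6 wr:1>
#1 MEM src=r0,r0 dispatched  <A:1 Mu:1 Ld:0 B:1 rd:5 wr:1>
#2 MEM src=r2 held:FU  <A:1 Mu:1 Ld:0 B:1 rd:5 wr:1>
#3 ALU src=r7,r1 dispatched  <A:0 Mu:1 Ld:0 B:1 rd:3 wr:0>
#4 MUL src=r4,r7 held:WR_PORT  <A:0 Mu:1 Ld:0 B:1 rd:3 wr:0>
#5 MEM src=r3,r6 held:FU  <A:0 Mu:1 Ld:0 B:1 rd:3 wr:0>
#6 ALU src=r4,r3 held:FU  <A:0 Mu:1 Ld:0 B:1 rd:3 wr:0>
#7 BR src=- dispatched  <A:0 Mu:1 Ld:0 B:0 rd:3 wr:0>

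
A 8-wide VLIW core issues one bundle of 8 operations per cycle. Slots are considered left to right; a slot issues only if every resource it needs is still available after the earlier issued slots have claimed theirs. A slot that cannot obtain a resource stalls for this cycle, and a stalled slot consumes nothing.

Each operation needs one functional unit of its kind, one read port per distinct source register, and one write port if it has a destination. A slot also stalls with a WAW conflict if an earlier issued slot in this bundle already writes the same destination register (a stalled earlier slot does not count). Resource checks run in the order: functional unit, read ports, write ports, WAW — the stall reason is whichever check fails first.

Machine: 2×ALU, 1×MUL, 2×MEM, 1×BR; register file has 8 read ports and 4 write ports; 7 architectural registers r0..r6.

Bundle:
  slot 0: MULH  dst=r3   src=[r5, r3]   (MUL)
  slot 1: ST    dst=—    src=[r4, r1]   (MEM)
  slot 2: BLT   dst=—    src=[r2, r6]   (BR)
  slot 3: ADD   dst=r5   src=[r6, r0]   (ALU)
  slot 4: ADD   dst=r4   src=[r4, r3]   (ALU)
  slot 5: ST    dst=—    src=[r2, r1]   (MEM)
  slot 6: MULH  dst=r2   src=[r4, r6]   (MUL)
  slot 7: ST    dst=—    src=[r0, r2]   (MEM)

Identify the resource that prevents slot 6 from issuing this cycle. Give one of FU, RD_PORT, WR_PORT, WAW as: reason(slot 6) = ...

(0) want 1×MUL +2rd +1wr — yes → AL2|MU0|ME2|BR1|rd6|wr3
(1) want 1×MEM +2rd +0wr — yes → AL2|MU0|ME1|BR1|rd4|wr3
(2) want 1×BR +2rd +0wr — yes → AL2|MU0|ME1|BR0|rd2|wr3
(3) want 1×ALU +2rd +1wr — yes → AL1|MU0|ME1|BR0|rd0|wr2
(4) want 1×ALU +2rd +1wr — RD_PORT → AL1|MU0|ME1|BR0|rd0|wr2
(5) want 1×MEM +2rd +0wr — RD_PORT → AL1|MU0|ME1|BR0|rd0|wr2
(6) want 1×MUL +2rd +1wr — FU → AL1|MU0|ME1|BR0|rd0|wr2
(7) want 1×MEM +2rd +0wr — RD_PORT → AL1|MU0|ME1|BR0|rd0|wr2

reason(slot 6) = FU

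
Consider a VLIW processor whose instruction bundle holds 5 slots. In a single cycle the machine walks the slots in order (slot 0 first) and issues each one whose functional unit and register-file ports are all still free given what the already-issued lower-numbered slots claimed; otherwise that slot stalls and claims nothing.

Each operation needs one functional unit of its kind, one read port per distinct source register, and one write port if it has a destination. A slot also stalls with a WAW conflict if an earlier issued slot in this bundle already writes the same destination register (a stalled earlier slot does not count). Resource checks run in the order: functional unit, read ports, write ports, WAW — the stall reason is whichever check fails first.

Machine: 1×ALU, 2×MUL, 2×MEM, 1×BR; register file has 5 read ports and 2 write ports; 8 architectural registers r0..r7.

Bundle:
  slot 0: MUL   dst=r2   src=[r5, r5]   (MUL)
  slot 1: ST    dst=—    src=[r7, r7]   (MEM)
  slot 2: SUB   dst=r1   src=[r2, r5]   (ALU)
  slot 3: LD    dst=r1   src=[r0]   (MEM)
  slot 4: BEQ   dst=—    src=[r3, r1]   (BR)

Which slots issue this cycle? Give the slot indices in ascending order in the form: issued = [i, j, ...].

slot 0 (MUL): ISSUE — free A1,Mu1,Ld2,B1 rp4 wp1
slot 1 (MEM): ISSUE — free A1,Mu1,Ld1,B1 rp3 wp1
slot 2 (ALU): ISSUE — free A0,Mu1,Ld1,B1 rp1 wp0
slot 3 (MEM): stall WR_PORT — free A0,Mu1,Ld1,B1 rp1 wp0
slot 4 (BR): stall RD_PORT — free A0,Mu1,Ld1,B1 rp1 wp0

issued = [0, 1, 2]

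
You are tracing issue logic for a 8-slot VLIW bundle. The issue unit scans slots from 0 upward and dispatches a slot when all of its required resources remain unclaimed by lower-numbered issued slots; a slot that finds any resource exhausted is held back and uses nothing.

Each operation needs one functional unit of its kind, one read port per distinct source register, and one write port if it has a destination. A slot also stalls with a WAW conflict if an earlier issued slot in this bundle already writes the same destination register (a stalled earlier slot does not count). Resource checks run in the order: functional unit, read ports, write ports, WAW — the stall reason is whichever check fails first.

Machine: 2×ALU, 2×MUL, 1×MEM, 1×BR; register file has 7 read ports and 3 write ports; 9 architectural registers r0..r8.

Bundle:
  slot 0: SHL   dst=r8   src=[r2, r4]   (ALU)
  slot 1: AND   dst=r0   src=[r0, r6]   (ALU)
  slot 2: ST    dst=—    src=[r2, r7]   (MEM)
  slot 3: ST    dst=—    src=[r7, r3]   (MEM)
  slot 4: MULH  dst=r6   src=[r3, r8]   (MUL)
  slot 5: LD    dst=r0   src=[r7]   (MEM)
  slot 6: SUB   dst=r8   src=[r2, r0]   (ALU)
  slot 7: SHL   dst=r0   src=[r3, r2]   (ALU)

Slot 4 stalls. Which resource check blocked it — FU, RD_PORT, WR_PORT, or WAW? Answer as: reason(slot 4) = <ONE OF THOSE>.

  0. ALU→r8 ⇒ go  {1A/2Mu/1Ld/1B | 5r 2w}
  1. ALU→r0 ⇒ go  {0A/2Mu/1Ld/1B | 3r 1w}
  2. MEM ⇒ go  {0A/2Mu/0Ld/1B | 1r 1w}
  3. MEM ⇒ no(FU)  {0A/2Mu/0Ld/1B | 1r 1w}
  4. MUL→r6 ⇒ no(RD_PORT)  {0A/2Mu/0Ld/1B | 1r 1w}
  5. MEM→r0 ⇒ no(FU)  {0A/2Mu/0Ld/1B | 1r 1w}
  6. ALU→r8 ⇒ no(FU)  {0A/2Mu/0Ld/1B | 1r 1w}
  7. ALU→r0 ⇒ no(FU)  {0A/2Mu/0Ld/1B | 1r 1w}

reason(slot 4) = RD_PORT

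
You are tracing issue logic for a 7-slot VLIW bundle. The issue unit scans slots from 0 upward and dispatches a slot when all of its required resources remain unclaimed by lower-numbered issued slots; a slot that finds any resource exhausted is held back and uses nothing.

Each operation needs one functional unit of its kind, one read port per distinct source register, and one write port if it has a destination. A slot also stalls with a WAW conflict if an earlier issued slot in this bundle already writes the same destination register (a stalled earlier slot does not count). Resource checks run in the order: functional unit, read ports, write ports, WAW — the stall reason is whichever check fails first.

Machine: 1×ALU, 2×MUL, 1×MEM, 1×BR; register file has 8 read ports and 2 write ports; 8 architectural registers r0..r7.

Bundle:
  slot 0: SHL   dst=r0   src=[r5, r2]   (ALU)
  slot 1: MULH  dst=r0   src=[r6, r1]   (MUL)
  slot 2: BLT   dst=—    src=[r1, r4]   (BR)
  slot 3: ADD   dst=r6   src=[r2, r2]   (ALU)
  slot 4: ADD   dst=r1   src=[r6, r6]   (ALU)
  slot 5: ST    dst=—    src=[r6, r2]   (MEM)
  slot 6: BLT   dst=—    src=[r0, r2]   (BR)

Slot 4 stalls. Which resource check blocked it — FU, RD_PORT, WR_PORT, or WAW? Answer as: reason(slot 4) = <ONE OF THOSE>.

[0] ALU needs rd=2 wr=1: ok; after: ALU=0 MUL=2 MEM=1 BR=1, R=6, W=1
[1] MUL needs rd=2 wr=1: WAW; after: ALU=0 MUL=2 MEM=1 BR=1, R=6, W=1
[2] BR needs rd=2 wr=0: ok; after: ALU=0 MUL=2 MEM=1 BR=0, R=4, W=1
[3] ALU needs rd=1 wr=1: FU; after: ALU=0 MUL=2 MEM=1 BR=0, R=4, W=1
[4] ALU needs rd=1 wr=1: FU; after: ALU=0 MUL=2 MEM=1 BR=0, R=4, W=1
[5] MEM needs rd=2 wr=0: ok; after: ALU=0 MUL=2 MEM=0 BR=0, R=2, W=1
[6] BR needs rd=2 wr=0: FU; after: ALU=0 MUL=2 MEM=0 BR=0, R=2, W=1

reason(slot 4) = FU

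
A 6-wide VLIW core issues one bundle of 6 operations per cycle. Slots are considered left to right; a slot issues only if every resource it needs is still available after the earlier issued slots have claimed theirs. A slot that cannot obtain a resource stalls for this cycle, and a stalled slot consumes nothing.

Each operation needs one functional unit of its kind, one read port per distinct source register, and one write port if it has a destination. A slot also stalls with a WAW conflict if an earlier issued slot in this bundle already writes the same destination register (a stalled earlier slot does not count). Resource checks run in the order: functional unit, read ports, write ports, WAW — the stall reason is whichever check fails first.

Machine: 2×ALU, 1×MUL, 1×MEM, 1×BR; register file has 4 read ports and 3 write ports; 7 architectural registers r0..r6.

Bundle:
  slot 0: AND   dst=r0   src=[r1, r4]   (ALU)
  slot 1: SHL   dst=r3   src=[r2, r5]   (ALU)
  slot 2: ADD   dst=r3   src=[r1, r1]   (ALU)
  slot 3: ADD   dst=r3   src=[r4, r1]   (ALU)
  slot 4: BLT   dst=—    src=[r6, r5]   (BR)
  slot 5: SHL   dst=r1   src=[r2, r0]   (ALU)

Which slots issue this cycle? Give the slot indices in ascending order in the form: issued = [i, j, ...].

  0. ALU→r0 ⇒ go  {1A/1Mu/1Ld/1B | 2r 2w}
  1. ALU→r3 ⇒ go  {0A/1Mu/1Ld/1B | 0r 1w}
  2. ALU→r3 ⇒ no(FU)  {0A/1Mu/1Ld/1B | 0r 1w}
  3. ALU→r3 ⇒ no(FU)  {0A/1Mu/1Ld/1B | 0r 1w}
  4. BR ⇒ no(RD_PORT)  {0A/1Mu/1Ld/1B | 0r 1w}
  5. ALU→r1 ⇒ no(FU)  {0A/1Mu/1Ld/1B | 0r 1w}

issued = [0, 1]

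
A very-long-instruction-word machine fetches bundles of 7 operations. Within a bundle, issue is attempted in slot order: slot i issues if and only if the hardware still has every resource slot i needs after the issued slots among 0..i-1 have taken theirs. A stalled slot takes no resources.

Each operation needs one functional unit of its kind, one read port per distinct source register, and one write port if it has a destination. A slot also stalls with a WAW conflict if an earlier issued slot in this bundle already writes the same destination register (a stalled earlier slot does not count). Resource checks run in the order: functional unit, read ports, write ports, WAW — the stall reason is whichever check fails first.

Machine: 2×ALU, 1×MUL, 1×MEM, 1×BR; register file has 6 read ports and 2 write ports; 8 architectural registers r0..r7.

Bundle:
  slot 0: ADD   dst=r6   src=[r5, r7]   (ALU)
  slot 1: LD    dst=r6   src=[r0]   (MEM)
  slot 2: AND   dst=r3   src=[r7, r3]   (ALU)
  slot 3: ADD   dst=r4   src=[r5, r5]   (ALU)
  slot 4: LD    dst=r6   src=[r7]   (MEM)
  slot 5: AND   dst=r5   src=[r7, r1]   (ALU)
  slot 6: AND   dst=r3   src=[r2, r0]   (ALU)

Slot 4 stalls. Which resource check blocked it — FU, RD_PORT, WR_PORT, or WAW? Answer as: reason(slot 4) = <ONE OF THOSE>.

[0] ALU needs rd=2 wr=1: ok; after: ALU=1 MUL=1 MEM=1 BR=1, R=4, W=1
[1] MEM needs rd=1 wr=1: WAW; after: ALU=1 MUL=1 MEM=1 BR=1, R=4, W=1
[2] ALU needs rd=2 wr=1: ok; after: ALU=0 MUL=1 MEM=1 BR=1, R=2, W=0
[3] ALU needs rd=1 wr=1: FU; after: ALU=0 MUL=1 MEM=1 BR=1, R=2, W=0
[4] MEM needs rd=1 wr=1: WR_PORT; after: ALU=0 MUL=1 MEM=1 BR=1, R=2, W=0
[5] ALU needs rd=2 wr=1: FU; after: ALU=0 MUL=1 MEM=1 BR=1, R=2, W=0
[6] ALU needs rd=2 wr=1: FU; after: ALU=0 MUL=1 MEM=1 BR=1, R=2, W=0

reason(slot 4) = WR_PORT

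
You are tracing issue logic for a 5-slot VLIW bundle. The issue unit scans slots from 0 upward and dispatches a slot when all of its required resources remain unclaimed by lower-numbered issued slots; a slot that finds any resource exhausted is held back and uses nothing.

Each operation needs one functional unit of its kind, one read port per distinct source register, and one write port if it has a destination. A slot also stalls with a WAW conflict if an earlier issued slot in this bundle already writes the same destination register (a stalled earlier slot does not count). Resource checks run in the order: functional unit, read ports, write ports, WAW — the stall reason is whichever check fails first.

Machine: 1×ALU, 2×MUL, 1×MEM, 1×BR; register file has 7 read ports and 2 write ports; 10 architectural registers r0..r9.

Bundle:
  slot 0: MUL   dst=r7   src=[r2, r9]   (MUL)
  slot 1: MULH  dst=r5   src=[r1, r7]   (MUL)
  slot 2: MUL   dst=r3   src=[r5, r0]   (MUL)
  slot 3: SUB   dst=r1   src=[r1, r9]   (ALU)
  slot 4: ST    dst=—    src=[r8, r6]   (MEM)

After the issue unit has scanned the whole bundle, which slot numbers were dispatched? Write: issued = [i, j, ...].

issued = [0, 1, 4]

[0] MUL needs rd=2 wr=1: ok; after: ALU=1 MUL=1 MEM=1 BR=1, R=5, W=1
[1] MUL needs rd=2 wr=1: ok; after: ALU=1 MUL=0 MEM=1 BR=1, R=3, W=0
[2] MUL needs rd=2 wr=1: FU; after: ALU=1 MUL=0 MEM=1 BR=1, R=3, W=0
[3] ALU needs rd=2 wr=1: WR_PORT; after: ALU=1 MUL=0 MEM=1 BR=1, R=3, W=0
[4] MEM needs rd=2 wr=0: ok; after: ALU=1 MUL=0 MEM=0 BR=1, R=1, W=0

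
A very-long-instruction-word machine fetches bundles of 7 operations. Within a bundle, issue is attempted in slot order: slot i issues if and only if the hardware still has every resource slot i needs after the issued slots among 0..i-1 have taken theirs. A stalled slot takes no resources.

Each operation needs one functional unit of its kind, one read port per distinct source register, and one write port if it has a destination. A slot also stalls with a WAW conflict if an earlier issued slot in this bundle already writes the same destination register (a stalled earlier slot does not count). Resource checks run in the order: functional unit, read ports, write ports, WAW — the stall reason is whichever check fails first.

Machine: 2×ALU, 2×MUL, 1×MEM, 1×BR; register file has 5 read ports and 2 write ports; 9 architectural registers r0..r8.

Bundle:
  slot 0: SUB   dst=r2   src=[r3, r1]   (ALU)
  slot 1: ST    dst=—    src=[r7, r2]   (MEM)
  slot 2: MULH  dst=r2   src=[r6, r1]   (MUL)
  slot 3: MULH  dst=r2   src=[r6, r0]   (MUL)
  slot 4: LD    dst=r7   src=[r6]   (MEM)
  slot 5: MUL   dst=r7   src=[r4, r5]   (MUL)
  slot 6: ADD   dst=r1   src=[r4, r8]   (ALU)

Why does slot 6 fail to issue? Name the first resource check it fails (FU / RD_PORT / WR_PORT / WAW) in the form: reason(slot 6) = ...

reason(slot 6) = RD_PORT

#0 ALU src=r3,r1 dispatched  <A:1 Mu:2 Ld:1 B:1 rd:3 wr:1>
#1 MEM src=r7,r2 dispatched  <A:1 Mu:2 Ld:0 B:1 rd:1 wr:1>
#2 MUL src=r6,r1 held:RD_PORT  <A:1 Mu:2 Ld:0 B:1 rd:1 wr:1>
#3 MUL src=r6,r0 held:RD_PORT  <A:1 Mu:2 Ld:0 B:1 rd:1 wr:1>
#4 MEM src=r6 held:FU  <A:1 Mu:2 Ld:0 B:1 rd:1 wr:1>
#5 MUL src=r4,r5 held:RD_PORT  <A:1 Mu:2 Ld:0 B:1 rd:1 wr:1>
#6 ALU src=r4,r8 held:RD_PORT  <A:1 Mu:2 Ld:0 B:1 rd:1 wr:1>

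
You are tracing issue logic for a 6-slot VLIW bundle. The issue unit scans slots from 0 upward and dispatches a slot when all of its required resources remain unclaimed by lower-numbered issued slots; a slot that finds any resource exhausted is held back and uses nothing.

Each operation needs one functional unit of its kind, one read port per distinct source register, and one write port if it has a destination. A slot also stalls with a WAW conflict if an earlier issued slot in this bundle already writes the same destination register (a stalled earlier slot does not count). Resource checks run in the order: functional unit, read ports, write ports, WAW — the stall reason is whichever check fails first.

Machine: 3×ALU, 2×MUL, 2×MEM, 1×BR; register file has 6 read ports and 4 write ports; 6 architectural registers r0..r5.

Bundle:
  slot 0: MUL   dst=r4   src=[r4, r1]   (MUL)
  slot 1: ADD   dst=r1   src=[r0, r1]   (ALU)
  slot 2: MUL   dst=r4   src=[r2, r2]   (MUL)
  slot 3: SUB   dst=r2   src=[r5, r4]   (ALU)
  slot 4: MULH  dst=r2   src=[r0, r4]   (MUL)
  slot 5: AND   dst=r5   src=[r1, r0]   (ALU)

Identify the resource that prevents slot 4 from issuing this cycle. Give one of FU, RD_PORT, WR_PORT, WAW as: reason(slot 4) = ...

reason(slot 4) = RD_PORT

  0. MUL→r4 ⇒ go  {3A/1Mu/2Ld/1B | 4r 3w}
  1. ALU→r1 ⇒ go  {2A/1Mu/2Ld/1B | 2r 2w}
  2. MUL→r4 ⇒ no(WAW)  {2A/1Mu/2Ld/1B | 2r 2w}
  3. ALU→r2 ⇒ go  {1A/1Mu/2Ld/1B | 0r 1w}
  4. MUL→r2 ⇒ no(RD_PORT)  {1A/1Mu/2Ld/1B | 0r 1w}
  5. ALU→r5 ⇒ no(RD_PORT)  {1A/1Mu/2Ld/1B | 0r 1w}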